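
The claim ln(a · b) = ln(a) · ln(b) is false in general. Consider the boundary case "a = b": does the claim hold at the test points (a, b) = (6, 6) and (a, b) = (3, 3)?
At (6, 6): LHS = ln(36) ≈ 3.584 ≠ RHS = ln(6)² ≈ 3.21
At (3, 3): LHS = ln(9) ≈ 2.197 ≠ RHS = ln(3)² ≈ 1.207

Answer: No, fails at both test points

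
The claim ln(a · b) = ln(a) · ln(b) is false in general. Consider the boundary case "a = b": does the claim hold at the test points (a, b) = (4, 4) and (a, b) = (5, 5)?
At (4, 4): LHS = ln(16) ≈ 2.773 ≠ RHS = ln(4)² ≈ 1.922
At (5, 5): LHS = ln(25) ≈ 3.219 ≠ RHS = ln(5)² ≈ 2.59

Answer: No, fails at both test points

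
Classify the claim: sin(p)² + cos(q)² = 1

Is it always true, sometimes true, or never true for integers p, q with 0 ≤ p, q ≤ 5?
It holds at (p, q) = (3, 3) (both sides equal 1), but fails at (p, q) = (1, 3) (LHS = sin(1)² + cos(3)² ≈ 1.688, RHS = 1).

Answer: Sometimes true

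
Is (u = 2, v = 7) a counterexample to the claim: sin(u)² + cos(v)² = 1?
Yes

Substituting u = 2, v = 7:
LHS = sin(2)² + cos(7)² ≈ 1.395
RHS = 1

Since LHS ≠ RHS, this pair disproves the claim.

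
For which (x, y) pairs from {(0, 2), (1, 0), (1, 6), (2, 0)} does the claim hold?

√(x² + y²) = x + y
(0, 2), (1, 0), (2, 0)

Testing each pair:
(0, 2): LHS = 2, RHS = 2 → holds
(1, 0): LHS = 1, RHS = 1 → holds
(1, 6): LHS = √(37) ≈ 6.083, RHS = 7 → fails
(2, 0): LHS = 2, RHS = 2 → holds

3 of 4 pairs satisfy the claim.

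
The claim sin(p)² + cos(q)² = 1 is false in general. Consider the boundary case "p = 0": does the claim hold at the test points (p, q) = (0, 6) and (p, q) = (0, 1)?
No, fails at both test points

At (0, 6): LHS = cos(6)² ≈ 0.9219 ≠ RHS = 1
At (0, 1): LHS = cos(1)² ≈ 0.2919 ≠ RHS = 1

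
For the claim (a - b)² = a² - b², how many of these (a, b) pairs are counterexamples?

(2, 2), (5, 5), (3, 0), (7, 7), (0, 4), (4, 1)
2

Testing each pair:
(2, 2): LHS = 0, RHS = 0 → satisfies claim
(5, 5): LHS = 0, RHS = 0 → satisfies claim
(3, 0): LHS = 9, RHS = 9 → satisfies claim
(7, 7): LHS = 0, RHS = 0 → satisfies claim
(0, 4): LHS = 16, RHS = -16 → counterexample
(4, 1): LHS = 9, RHS = 15 → counterexample

That makes 2 counterexamples.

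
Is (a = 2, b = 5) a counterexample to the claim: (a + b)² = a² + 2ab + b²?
Substituting a = 2, b = 5:
LHS = (2 + 5)² = 49
RHS = 2² + 2·2·5 + 5² = 49

The sides agree, so this pair does not disprove the claim.

Answer: No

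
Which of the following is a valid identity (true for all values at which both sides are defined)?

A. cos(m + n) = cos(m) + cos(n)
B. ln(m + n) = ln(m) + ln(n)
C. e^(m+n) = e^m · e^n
C

A: fails at (1, 4) — LHS = cos(5) ≈ 0.2837, RHS = cos(4) + cos(1) ≈ -0.1133.
B: fails at (4, 4) — LHS = ln(8) ≈ 2.079, RHS = 2·ln(4) ≈ 2.773.
C: holds — e.g. at (3, 7), both sides equal e^10 ≈ 22026.5.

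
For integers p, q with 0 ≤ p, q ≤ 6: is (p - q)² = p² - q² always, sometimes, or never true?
It holds at (p, q) = (6, 6) (both sides equal 0), but fails at (p, q) = (2, 4) (LHS = 4, RHS = -12).

Answer: Sometimes true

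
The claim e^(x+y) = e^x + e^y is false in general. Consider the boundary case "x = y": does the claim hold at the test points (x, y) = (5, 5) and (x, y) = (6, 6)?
At (5, 5): LHS = e^10 ≈ 22026.5 ≠ RHS = 2·e^5 ≈ 296.8
At (6, 6): LHS = e^12 ≈ 162754.8 ≠ RHS = 2·e^6 ≈ 806.9

Answer: No, fails at both test points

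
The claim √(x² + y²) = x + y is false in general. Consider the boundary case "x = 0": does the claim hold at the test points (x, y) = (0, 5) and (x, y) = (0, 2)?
Yes, holds at both test points

At (0, 5): LHS = 5, RHS = 5 → equal
At (0, 2): LHS = 2, RHS = 2 → equal

So the claim does hold at both of these boundary points, even though it is not an identity.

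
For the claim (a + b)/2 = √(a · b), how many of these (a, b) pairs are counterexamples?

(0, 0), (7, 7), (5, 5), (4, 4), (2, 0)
Testing each pair:
(0, 0): LHS = 0, RHS = 0 → satisfies claim
(7, 7): LHS = 7, RHS = 7 → satisfies claim
(5, 5): LHS = 5, RHS = 5 → satisfies claim
(4, 4): LHS = 4, RHS = 4 → satisfies claim
(2, 0): LHS = 1, RHS = 0 → counterexample

That makes 1 counterexample.

Answer: 1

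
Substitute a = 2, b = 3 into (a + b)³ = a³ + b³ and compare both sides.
LHS = (2 + 3)³ = 125
RHS = 2³ + 3³ = 35

LHS ≠ RHS, so the equation does not hold here.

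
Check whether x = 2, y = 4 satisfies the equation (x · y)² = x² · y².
Holds

Substituting x = 2, y = 4:

LHS = (2 · 4)² = 64
RHS = 2² · 4² = 64

LHS = RHS, so the equation holds at this point.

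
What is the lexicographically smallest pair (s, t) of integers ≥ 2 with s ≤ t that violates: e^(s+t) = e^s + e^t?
(s, t) = (2, 2)

Substituting (2, 2) into the claim:
LHS = e^(2+2) = e^4 ≈ 54.6
RHS = e^2 + e^2 = 2·e^2 ≈ 14.78

Since LHS ≠ RHS, this pair disproves the claim, and no lexicographically smaller pair (s ≤ t, integers ≥ 2) does.

For instance (2, 8) is also a counterexample (LHS = e^10 ≈ 22026.5, RHS = e^2 + e^8 ≈ 2988), but it's lexicographically larger.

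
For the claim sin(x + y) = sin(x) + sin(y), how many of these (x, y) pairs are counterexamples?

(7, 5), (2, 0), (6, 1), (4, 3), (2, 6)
Testing each pair:
(7, 5): LHS = sin(12) ≈ -0.5366, RHS = sin(5) + sin(7) ≈ -0.3019 → counterexample
(2, 0): LHS = sin(2) ≈ 0.9093, RHS = sin(2) ≈ 0.9093 → satisfies claim
(6, 1): LHS = sin(7) ≈ 0.657, RHS = sin(6) + sin(1) ≈ 0.5621 → counterexample
(4, 3): LHS = sin(7) ≈ 0.657, RHS = sin(4) + sin(3) ≈ -0.6157 → counterexample
(2, 6): LHS = sin(8) ≈ 0.9894, RHS = sin(6) + sin(2) ≈ 0.6299 → counterexample

That makes 4 counterexamples.

Answer: 4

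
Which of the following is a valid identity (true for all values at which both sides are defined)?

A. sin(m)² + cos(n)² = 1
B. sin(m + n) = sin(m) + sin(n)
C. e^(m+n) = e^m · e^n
C

A: fails at (2, 5) — LHS = cos(5)² + sin(2)² ≈ 0.9073, RHS = 1.
B: fails at (1, 5) — LHS = sin(6) ≈ -0.2794, RHS = sin(5) + sin(1) ≈ -0.1175.
C: holds — e.g. at (5, 8), both sides equal e^13 ≈ 442413.4.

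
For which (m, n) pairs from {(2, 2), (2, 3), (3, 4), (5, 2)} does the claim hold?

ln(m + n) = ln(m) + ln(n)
Testing each pair:
(2, 2): LHS = ln(4) ≈ 1.386, RHS = 2·ln(2) ≈ 1.386 → holds
(2, 3): LHS = ln(5) ≈ 1.609, RHS = ln(2) + ln(3) ≈ 1.792 → fails
(3, 4): LHS = ln(7) ≈ 1.946, RHS = ln(3) + ln(4) ≈ 2.485 → fails
(5, 2): LHS = ln(7) ≈ 1.946, RHS = ln(2) + ln(5) ≈ 2.303 → fails

1 of 4 pairs satisfies the claim.

Answer: (2, 2)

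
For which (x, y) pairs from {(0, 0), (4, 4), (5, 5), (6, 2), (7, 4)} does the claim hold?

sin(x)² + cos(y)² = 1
(0, 0), (4, 4), (5, 5)

Testing each pair:
(0, 0): LHS = 1, RHS = 1 → holds
(4, 4): LHS = cos(4)² + sin(4)² = 1, RHS = 1 → holds
(5, 5): LHS = cos(5)² + sin(5)² = 1, RHS = 1 → holds
(6, 2): LHS = sin(6)² + cos(2)² ≈ 0.2513, RHS = 1 → fails
(7, 4): LHS = cos(4)² + sin(7)² ≈ 0.8589, RHS = 1 → fails

3 of 5 pairs satisfy the claim.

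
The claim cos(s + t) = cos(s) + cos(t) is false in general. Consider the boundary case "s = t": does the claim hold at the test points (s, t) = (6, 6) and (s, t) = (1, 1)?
No, fails at both test points

At (6, 6): LHS = cos(12) ≈ 0.8439 ≠ RHS = 2·cos(6) ≈ 1.92
At (1, 1): LHS = cos(2) ≈ -0.4161 ≠ RHS = 2·cos(1) ≈ 1.081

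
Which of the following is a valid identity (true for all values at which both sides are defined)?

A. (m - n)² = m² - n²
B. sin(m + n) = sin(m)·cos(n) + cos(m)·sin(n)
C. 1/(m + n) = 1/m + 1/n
B

A: fails at (1, 4) — LHS = 9, RHS = -15.
B: holds — e.g. at (6, 7), both sides equal sin(13) ≈ 0.4202.
C: fails at (1, 4) — LHS = 1/5, RHS = 5/4.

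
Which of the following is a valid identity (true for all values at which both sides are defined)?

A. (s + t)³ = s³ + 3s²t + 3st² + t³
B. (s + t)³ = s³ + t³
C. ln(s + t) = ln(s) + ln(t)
A: holds — e.g. at (4, 5), both sides equal 729.
B: fails at (2, 7) — LHS = 729, RHS = 351.
C: fails at (1, 4) — LHS = ln(5) ≈ 1.609, RHS = ln(4) ≈ 1.386.

Answer: A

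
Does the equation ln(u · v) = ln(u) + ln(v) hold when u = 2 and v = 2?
Holds

Substituting u = 2, v = 2:

LHS = ln(2 · 2) = ln(4) ≈ 1.386
RHS = ln(2) + ln(2) = 2·ln(2) ≈ 1.386

LHS = RHS, so the equation holds at this point.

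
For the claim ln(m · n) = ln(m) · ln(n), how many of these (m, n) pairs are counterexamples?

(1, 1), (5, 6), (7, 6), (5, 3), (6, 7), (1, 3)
5

Testing each pair:
(1, 1): LHS = 0, RHS = 0 → satisfies claim
(5, 6): LHS = ln(30) ≈ 3.401, RHS = ln(5)·ln(6) ≈ 2.884 → counterexample
(7, 6): LHS = ln(42) ≈ 3.738, RHS = ln(6)·ln(7) ≈ 3.487 → counterexample
(5, 3): LHS = ln(15) ≈ 2.708, RHS = ln(3)·ln(5) ≈ 1.768 → counterexample
(6, 7): LHS = ln(42) ≈ 3.738, RHS = ln(6)·ln(7) ≈ 3.487 → counterexample
(1, 3): LHS = ln(3) ≈ 1.099, RHS = 0 → counterexample

That makes 5 counterexamples.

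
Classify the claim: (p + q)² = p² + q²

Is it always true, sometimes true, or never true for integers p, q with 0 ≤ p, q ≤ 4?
Sometimes true

It holds at (p, q) = (0, 0) (both sides equal 0), but fails at (p, q) = (1, 3) (LHS = 16, RHS = 10).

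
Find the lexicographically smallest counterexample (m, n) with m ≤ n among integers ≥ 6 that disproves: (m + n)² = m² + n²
(m, n) = (6, 6)

Substituting (6, 6) into the claim:
LHS = (6 + 6)² = 144
RHS = 6² + 6² = 72

Since LHS ≠ RHS, this pair disproves the claim, and no lexicographically smaller pair (m ≤ n, integers ≥ 6) does.

For instance (7, 12) is also a counterexample (LHS = 361, RHS = 193), but it's lexicographically larger.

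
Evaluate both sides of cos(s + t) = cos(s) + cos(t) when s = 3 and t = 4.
LHS = cos(3 + 4) = cos(7) ≈ 0.7539
RHS = cos(3) + cos(4) ≈ -1.644

LHS ≠ RHS (they differ by about 2.398), so the equation does not hold here.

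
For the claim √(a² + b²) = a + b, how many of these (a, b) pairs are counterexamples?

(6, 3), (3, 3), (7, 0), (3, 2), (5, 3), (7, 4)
Testing each pair:
(6, 3): LHS = 3·√(5) ≈ 6.708, RHS = 9 → counterexample
(3, 3): LHS = 3·√(2) ≈ 4.243, RHS = 6 → counterexample
(7, 0): LHS = 7, RHS = 7 → satisfies claim
(3, 2): LHS = √(13) ≈ 3.606, RHS = 5 → counterexample
(5, 3): LHS = √(34) ≈ 5.831, RHS = 8 → counterexample
(7, 4): LHS = √(65) ≈ 8.062, RHS = 11 → counterexample

That makes 5 counterexamples.

Answer: 5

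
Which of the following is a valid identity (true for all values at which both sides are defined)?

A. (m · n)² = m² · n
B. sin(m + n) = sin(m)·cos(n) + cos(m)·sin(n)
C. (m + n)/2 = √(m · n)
A: fails at (3, 5) — LHS = 225, RHS = 45.
B: holds — e.g. at (1, 2), both sides equal sin(3) ≈ 0.1411.
C: fails at (0, 1) — LHS = 1/2, RHS = 0.

Answer: B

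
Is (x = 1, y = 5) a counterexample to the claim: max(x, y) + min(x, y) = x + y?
Substituting x = 1, y = 5:
LHS = max(1, 5) + min(1, 5) = 6
RHS = 1 + 5 = 6

The sides agree, so this pair does not disprove the claim.

Answer: No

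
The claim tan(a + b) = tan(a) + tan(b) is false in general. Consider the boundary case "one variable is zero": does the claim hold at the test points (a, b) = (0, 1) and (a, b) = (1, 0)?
Yes, holds at both test points

At (0, 1): LHS = tan(1) ≈ 1.557, RHS = tan(1) ≈ 1.557 → equal
At (1, 0): LHS = tan(1) ≈ 1.557, RHS = tan(1) ≈ 1.557 → equal

So the claim does hold at both of these boundary points, even though it is not an identity.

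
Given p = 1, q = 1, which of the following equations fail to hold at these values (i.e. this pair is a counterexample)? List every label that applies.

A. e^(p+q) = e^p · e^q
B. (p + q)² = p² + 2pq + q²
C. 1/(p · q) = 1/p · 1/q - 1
Evaluating each claim at the given values:
A. LHS = e^2 ≈ 7.389, RHS = e^2 ≈ 7.389 → holds here (LHS = RHS)
B. LHS = 4, RHS = 4 → holds here (LHS = RHS)
C. LHS = 1, RHS = 0 → fails here (LHS ≠ RHS)

Answer: C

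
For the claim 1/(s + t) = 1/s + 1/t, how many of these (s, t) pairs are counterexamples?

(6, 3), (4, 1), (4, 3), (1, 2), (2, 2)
5

Testing each pair:
(6, 3): LHS = 1/9, RHS = 1/2 → counterexample
(4, 1): LHS = 1/5, RHS = 5/4 → counterexample
(4, 3): LHS = 1/7, RHS = 7/12 → counterexample
(1, 2): LHS = 1/3, RHS = 3/2 → counterexample
(2, 2): LHS = 1/4, RHS = 1 → counterexample

That makes 5 counterexamples.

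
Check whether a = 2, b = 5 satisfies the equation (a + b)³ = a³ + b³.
Fails

Substituting a = 2, b = 5:

LHS = (2 + 5)³ = 343
RHS = 2³ + 5³ = 133

LHS ≠ RHS, so the equation does not hold at this point.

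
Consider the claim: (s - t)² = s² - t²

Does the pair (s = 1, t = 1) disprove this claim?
No

Substituting s = 1, t = 1:
LHS = (1 - 1)² = 0
RHS = 1² - 1² = 0

The sides agree, so this pair does not disprove the claim.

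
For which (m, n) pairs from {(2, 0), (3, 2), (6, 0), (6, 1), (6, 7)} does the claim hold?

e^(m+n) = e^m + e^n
Testing each pair:
(2, 0): LHS = e^2 ≈ 7.389, RHS = 1 + e^2 ≈ 8.389 → fails
(3, 2): LHS = e^5 ≈ 148.4, RHS = e^2 + e^3 ≈ 27.47 → fails
(6, 0): LHS = e^6 ≈ 403.4, RHS = 1 + e^6 ≈ 404.4 → fails
(6, 1): LHS = e^7 ≈ 1097, RHS = e + e^6 ≈ 406.1 → fails
(6, 7): LHS = e^13 ≈ 442413.4, RHS = e^6 + e^7 ≈ 1500 → fails

No pair satisfies the claim.

Answer: None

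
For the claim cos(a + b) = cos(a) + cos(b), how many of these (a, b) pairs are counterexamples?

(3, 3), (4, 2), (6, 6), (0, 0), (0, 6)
5

Testing each pair:
(3, 3): LHS = cos(6) ≈ 0.9602, RHS = 2·cos(3) ≈ -1.98 → counterexample
(4, 2): LHS = cos(6) ≈ 0.9602, RHS = cos(4) + cos(2) ≈ -1.07 → counterexample
(6, 6): LHS = cos(12) ≈ 0.8439, RHS = 2·cos(6) ≈ 1.92 → counterexample
(0, 0): LHS = 1, RHS = 2 → counterexample
(0, 6): LHS = cos(6) ≈ 0.9602, RHS = cos(6) + 1 ≈ 1.96 → counterexample

That makes 5 counterexamples.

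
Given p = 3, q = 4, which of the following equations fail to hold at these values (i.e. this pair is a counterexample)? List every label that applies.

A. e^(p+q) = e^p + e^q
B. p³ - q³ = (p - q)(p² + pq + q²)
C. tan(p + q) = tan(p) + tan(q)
A, C

Evaluating each claim at the given values:
A. LHS = e^7 ≈ 1097, RHS = e^3 + e^4 ≈ 74.68 → fails here (LHS ≠ RHS)
B. LHS = -37, RHS = -37 → holds here (LHS = RHS)
C. LHS = tan(7) ≈ 0.8714, RHS = tan(3) + tan(4) ≈ 1.015 → fails here (LHS ≠ RHS)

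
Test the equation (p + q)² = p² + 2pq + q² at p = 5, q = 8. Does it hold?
Holds

Substituting p = 5, q = 8:

LHS = (5 + 8)² = 169
RHS = 5² + 2·5·8 + 8² = 169

LHS = RHS, so the equation holds at this point.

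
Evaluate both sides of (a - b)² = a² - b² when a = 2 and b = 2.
LHS = (2 - 2)² = 0
RHS = 2² - 2² = 0

LHS = RHS: the two sides agree.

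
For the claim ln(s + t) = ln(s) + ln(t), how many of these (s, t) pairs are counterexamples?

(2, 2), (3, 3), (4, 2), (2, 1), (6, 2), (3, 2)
Testing each pair:
(2, 2): LHS = ln(4) ≈ 1.386, RHS = 2·ln(2) ≈ 1.386 → satisfies claim
(3, 3): LHS = ln(6) ≈ 1.792, RHS = 2·ln(3) ≈ 2.197 → counterexample
(4, 2): LHS = ln(6) ≈ 1.792, RHS = ln(2) + ln(4) ≈ 2.079 → counterexample
(2, 1): LHS = ln(3) ≈ 1.099, RHS = ln(2) ≈ 0.6931 → counterexample
(6, 2): LHS = ln(8) ≈ 2.079, RHS = ln(2) + ln(6) ≈ 2.485 → counterexample
(3, 2): LHS = ln(5) ≈ 1.609, RHS = ln(2) + ln(3) ≈ 1.792 → counterexample

That makes 5 counterexamples.

Answer: 5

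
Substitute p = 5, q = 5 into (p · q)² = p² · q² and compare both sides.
LHS = (5 · 5)² = 625
RHS = 5² · 5² = 625

LHS = RHS: the two sides agree.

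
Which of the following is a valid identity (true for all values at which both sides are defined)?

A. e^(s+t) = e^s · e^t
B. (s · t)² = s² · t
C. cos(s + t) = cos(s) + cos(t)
A

A: holds — e.g. at (2, 3), both sides equal e^5 ≈ 148.4.
B: fails at (2, 3) — LHS = 36, RHS = 12.
C: fails at (1, 3) — LHS = cos(4) ≈ -0.6536, RHS = cos(3) + cos(1) ≈ -0.4497.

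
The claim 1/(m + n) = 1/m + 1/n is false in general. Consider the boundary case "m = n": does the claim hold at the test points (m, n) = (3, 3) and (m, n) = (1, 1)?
No, fails at both test points

At (3, 3): LHS = 1/6 ≠ RHS = 2/3
At (1, 1): LHS = 1/2 ≠ RHS = 2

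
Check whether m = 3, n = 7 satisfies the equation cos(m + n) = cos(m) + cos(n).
Substituting m = 3, n = 7:

LHS = cos(3 + 7) = cos(10) ≈ -0.8391
RHS = cos(3) + cos(7) ≈ -0.2361

LHS ≠ RHS, so the equation does not hold at this point.

Answer: Fails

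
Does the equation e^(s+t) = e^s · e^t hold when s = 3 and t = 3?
Holds

Substituting s = 3, t = 3:

LHS = e^(3+3) = e^6 ≈ 403.4
RHS = e^3 · e^3 = e^6 ≈ 403.4

LHS = RHS, so the equation holds at this point.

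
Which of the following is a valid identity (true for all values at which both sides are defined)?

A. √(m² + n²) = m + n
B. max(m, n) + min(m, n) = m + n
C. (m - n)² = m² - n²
A: fails at (3, 5) — LHS = √(34) ≈ 5.831, RHS = 8.
B: holds — e.g. at (3, 7), both sides equal 10.
C: fails at (3, 4) — LHS = 1, RHS = -7.

Answer: B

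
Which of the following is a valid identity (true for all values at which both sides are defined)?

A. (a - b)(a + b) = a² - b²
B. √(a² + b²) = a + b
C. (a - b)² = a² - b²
A: holds — e.g. at (5, 8), both sides equal -39.
B: fails at (5, 8) — LHS = √(89) ≈ 9.434, RHS = 13.
C: fails at (6, 7) — LHS = 1, RHS = -13.

Answer: A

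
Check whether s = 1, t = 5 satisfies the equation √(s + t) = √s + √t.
Fails

Substituting s = 1, t = 5:

LHS = √(1 + 5) = √(6) ≈ 2.449
RHS = √1 + √5 = 1 + √(5) ≈ 3.236

LHS ≠ RHS, so the equation does not hold at this point.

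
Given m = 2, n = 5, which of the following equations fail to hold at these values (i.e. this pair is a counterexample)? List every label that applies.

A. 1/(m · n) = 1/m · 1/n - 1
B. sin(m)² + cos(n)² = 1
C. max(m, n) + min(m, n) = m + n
A, B

Evaluating each claim at the given values:
A. LHS = 1/10, RHS = -9/10 → fails here (LHS ≠ RHS)
B. LHS = cos(5)² + sin(2)² ≈ 0.9073, RHS = 1 → fails here (LHS ≠ RHS)
C. LHS = 7, RHS = 7 → holds here (LHS = RHS)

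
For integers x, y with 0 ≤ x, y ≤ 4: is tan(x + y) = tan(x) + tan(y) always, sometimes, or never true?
Sometimes true

It holds at (x, y) = (0, 3) (both sides equal tan(3) ≈ -0.1425), but fails at (x, y) = (3, 1) (LHS = tan(4) ≈ 1.158, RHS = tan(3) + tan(1) ≈ 1.415).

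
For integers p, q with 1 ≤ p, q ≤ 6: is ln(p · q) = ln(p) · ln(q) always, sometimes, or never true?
It holds at (p, q) = (1, 1) (both sides equal 0), but fails at (p, q) = (1, 5) (LHS = ln(5) ≈ 1.609, RHS = 0).

Answer: Sometimes true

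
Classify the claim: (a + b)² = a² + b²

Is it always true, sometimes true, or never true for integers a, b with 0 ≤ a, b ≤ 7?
It holds at (a, b) = (0, 6) (both sides equal 36), but fails at (a, b) = (2, 3) (LHS = 25, RHS = 13).

Answer: Sometimes true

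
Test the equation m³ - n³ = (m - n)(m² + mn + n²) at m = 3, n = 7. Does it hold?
Substituting m = 3, n = 7:

LHS = 3³ - 7³ = -316
RHS = (3 - 7)(3² + 3·7 + 7²) = -316

LHS = RHS, so the equation holds at this point.

Answer: Holds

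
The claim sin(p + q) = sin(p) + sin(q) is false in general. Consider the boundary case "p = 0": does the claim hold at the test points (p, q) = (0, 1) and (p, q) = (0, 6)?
At (0, 1): LHS = sin(1) ≈ 0.8415, RHS = sin(1) ≈ 0.8415 → equal
At (0, 6): LHS = sin(6) ≈ -0.2794, RHS = sin(6) ≈ -0.2794 → equal

So the claim does hold at both of these boundary points, even though it is not an identity.

Answer: Yes, holds at both test points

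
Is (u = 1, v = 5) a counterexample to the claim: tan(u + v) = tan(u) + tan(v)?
Substituting u = 1, v = 5:
LHS = tan(1 + 5) = tan(6) ≈ -0.291
RHS = tan(1) + tan(5) ≈ -1.823

Since LHS ≠ RHS, this pair disproves the claim.

Answer: Yes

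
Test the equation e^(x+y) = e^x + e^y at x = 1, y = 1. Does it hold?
Substituting x = 1, y = 1:

LHS = e^(1+1) = e^2 ≈ 7.389
RHS = e^1 + e^1 = 2·e ≈ 5.437

LHS ≠ RHS, so the equation does not hold at this point.

Answer: Fails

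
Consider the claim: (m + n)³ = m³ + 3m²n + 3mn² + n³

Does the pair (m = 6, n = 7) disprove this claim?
No

Substituting m = 6, n = 7:
LHS = (6 + 7)³ = 2197
RHS = 6³ + 3·6²·7 + 3·6·7² + 7³ = 2197

The sides agree, so this pair does not disprove the claim.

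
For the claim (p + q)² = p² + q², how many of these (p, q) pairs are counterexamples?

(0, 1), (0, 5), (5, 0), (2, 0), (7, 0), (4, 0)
0

Testing each pair:
(0, 1): LHS = 1, RHS = 1 → satisfies claim
(0, 5): LHS = 25, RHS = 25 → satisfies claim
(5, 0): LHS = 25, RHS = 25 → satisfies claim
(2, 0): LHS = 4, RHS = 4 → satisfies claim
(7, 0): LHS = 49, RHS = 49 → satisfies claim
(4, 0): LHS = 16, RHS = 16 → satisfies claim

That makes 0 counterexamples.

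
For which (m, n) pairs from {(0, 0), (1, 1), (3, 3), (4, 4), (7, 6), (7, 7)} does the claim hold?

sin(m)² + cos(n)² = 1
Testing each pair:
(0, 0): LHS = 1, RHS = 1 → holds
(1, 1): LHS = cos(1)² + sin(1)² = 1, RHS = 1 → holds
(3, 3): LHS = sin(3)² + cos(3)² = 1, RHS = 1 → holds
(4, 4): LHS = cos(4)² + sin(4)² = 1, RHS = 1 → holds
(7, 6): LHS = sin(7)² + cos(6)² ≈ 1.354, RHS = 1 → fails
(7, 7): LHS = sin(7)² + cos(7)² = 1, RHS = 1 → holds

5 of 6 pairs satisfy the claim.

Answer: (0, 0), (1, 1), (3, 3), (4, 4), (7, 7)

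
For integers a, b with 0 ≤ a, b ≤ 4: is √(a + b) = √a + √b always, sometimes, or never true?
It holds at (a, b) = (0, 2) (both sides equal √(2) ≈ 1.414), but fails at (a, b) = (3, 3) (LHS = √(6) ≈ 2.449, RHS = 2·√(3) ≈ 3.464).

Answer: Sometimes true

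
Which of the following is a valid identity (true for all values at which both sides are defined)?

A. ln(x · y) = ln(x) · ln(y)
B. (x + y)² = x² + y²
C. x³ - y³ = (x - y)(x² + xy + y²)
C

A: fails at (5, 8) — LHS = ln(40) ≈ 3.689, RHS = ln(5)·ln(8) ≈ 3.347.
B: fails at (2, 4) — LHS = 36, RHS = 20.
C: holds — e.g. at (3, 3), both sides equal 0.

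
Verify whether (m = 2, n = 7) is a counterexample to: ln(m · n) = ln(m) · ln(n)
Substituting m = 2, n = 7:
LHS = ln(2 · 7) = ln(14) ≈ 2.639
RHS = ln(2) · ln(7) ≈ 1.349

Since LHS ≠ RHS, this pair disproves the claim.

Answer: Yes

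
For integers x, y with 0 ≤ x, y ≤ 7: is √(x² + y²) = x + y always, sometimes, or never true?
It holds at (x, y) = (6, 0) (both sides equal 6), but fails at (x, y) = (1, 7) (LHS = 5·√(2) ≈ 7.071, RHS = 8).

Answer: Sometimes true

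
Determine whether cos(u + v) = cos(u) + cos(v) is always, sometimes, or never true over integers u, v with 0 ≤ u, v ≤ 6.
Never true

The claim fails for every pair in the range. For instance at (u, v) = (4, 1): LHS = cos(5) ≈ 0.2837, RHS = cos(4) + cos(1) ≈ -0.1133.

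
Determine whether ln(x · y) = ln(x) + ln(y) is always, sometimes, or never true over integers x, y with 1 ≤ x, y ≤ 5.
The identity holds for every pair in the range. For instance at (x, y) = (1, 3): both sides equal ln(3) ≈ 1.099.

Answer: Always true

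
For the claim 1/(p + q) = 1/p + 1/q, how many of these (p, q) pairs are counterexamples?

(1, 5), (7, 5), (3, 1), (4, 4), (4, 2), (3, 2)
Testing each pair:
(1, 5): LHS = 1/6, RHS = 6/5 → counterexample
(7, 5): LHS = 1/12, RHS = 12/35 → counterexample
(3, 1): LHS = 1/4, RHS = 4/3 → counterexample
(4, 4): LHS = 1/8, RHS = 1/2 → counterexample
(4, 2): LHS = 1/6, RHS = 3/4 → counterexample
(3, 2): LHS = 1/5, RHS = 5/6 → counterexample

That makes 6 counterexamples.

Answer: 6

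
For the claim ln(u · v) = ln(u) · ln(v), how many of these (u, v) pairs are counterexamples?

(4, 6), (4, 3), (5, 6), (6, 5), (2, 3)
5

Testing each pair:
(4, 6): LHS = ln(24) ≈ 3.178, RHS = ln(4)·ln(6) ≈ 2.484 → counterexample
(4, 3): LHS = ln(12) ≈ 2.485, RHS = ln(3)·ln(4) ≈ 1.523 → counterexample
(5, 6): LHS = ln(30) ≈ 3.401, RHS = ln(5)·ln(6) ≈ 2.884 → counterexample
(6, 5): LHS = ln(30) ≈ 3.401, RHS = ln(5)·ln(6) ≈ 2.884 → counterexample
(2, 3): LHS = ln(6) ≈ 1.792, RHS = ln(2)·ln(3) ≈ 0.7615 → counterexample

That makes 5 counterexamples.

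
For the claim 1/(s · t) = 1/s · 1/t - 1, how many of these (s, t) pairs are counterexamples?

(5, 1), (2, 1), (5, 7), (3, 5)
4

Testing each pair:
(5, 1): LHS = 1/5, RHS = -4/5 → counterexample
(2, 1): LHS = 1/2, RHS = -1/2 → counterexample
(5, 7): LHS = 1/35, RHS = -34/35 → counterexample
(3, 5): LHS = 1/15, RHS = -14/15 → counterexample

That makes 4 counterexamples.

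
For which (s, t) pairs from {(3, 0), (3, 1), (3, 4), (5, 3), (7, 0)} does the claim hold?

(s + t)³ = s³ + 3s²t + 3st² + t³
Testing each pair:
(3, 0): LHS = 27, RHS = 27 → holds
(3, 1): LHS = 64, RHS = 64 → holds
(3, 4): LHS = 343, RHS = 343 → holds
(5, 3): LHS = 512, RHS = 512 → holds
(7, 0): LHS = 343, RHS = 343 → holds

Every pair satisfies the claim.

Answer: All pairs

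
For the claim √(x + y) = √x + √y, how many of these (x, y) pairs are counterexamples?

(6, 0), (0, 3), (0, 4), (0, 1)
0

Testing each pair:
(6, 0): LHS = √(6) ≈ 2.449, RHS = √(6) ≈ 2.449 → satisfies claim
(0, 3): LHS = √(3) ≈ 1.732, RHS = √(3) ≈ 1.732 → satisfies claim
(0, 4): LHS = 2, RHS = 2 → satisfies claim
(0, 1): LHS = 1, RHS = 1 → satisfies claim

That makes 0 counterexamples.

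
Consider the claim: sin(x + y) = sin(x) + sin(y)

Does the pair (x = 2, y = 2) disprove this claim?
Substituting x = 2, y = 2:
LHS = sin(2 + 2) = sin(4) ≈ -0.7568
RHS = sin(2) + sin(2) = 2·sin(2) ≈ 1.819

Since LHS ≠ RHS, this pair disproves the claim.

Answer: Yes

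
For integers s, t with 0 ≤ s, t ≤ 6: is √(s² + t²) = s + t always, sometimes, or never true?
It holds at (s, t) = (5, 0) (both sides equal 5), but fails at (s, t) = (2, 2) (LHS = 2·√(2) ≈ 2.828, RHS = 4).

Answer: Sometimes true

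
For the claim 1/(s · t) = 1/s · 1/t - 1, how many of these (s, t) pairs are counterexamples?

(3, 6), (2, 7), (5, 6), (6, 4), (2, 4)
5

Testing each pair:
(3, 6): LHS = 1/18, RHS = -17/18 → counterexample
(2, 7): LHS = 1/14, RHS = -13/14 → counterexample
(5, 6): LHS = 1/30, RHS = -29/30 → counterexample
(6, 4): LHS = 1/24, RHS = -23/24 → counterexample
(2, 4): LHS = 1/8, RHS = -7/8 → counterexample

That makes 5 counterexamples.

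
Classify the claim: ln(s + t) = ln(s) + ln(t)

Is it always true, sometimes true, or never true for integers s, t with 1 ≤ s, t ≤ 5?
It holds at (s, t) = (2, 2) (both sides equal ln(4) ≈ 1.386), but fails at (s, t) = (1, 1) (LHS = ln(2) ≈ 0.6931, RHS = 0).

Answer: Sometimes true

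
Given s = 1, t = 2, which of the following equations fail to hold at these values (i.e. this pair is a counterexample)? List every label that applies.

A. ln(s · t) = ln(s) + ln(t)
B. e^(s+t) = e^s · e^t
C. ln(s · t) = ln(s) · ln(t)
C

Evaluating each claim at the given values:
A. LHS = ln(2) ≈ 0.6931, RHS = ln(2) ≈ 0.6931 → holds here (LHS = RHS)
B. LHS = e^3 ≈ 20.09, RHS = e^3 ≈ 20.09 → holds here (LHS = RHS)
C. LHS = ln(2) ≈ 0.6931, RHS = 0 → fails here (LHS ≠ RHS)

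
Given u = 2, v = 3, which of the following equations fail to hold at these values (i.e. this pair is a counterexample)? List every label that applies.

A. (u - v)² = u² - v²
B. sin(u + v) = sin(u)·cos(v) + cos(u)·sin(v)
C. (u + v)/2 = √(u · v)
A, C

Evaluating each claim at the given values:
A. LHS = 1, RHS = -5 → fails here (LHS ≠ RHS)
B. LHS = sin(5) ≈ -0.9589, RHS = sin(2)·cos(3) + sin(3)·cos(2) ≈ -0.9589 → holds here (LHS = RHS)
C. LHS = 5/2, RHS = √(6) ≈ 2.449 → fails here (LHS ≠ RHS)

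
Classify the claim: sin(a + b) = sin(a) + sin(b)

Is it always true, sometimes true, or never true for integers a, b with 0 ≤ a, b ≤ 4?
It holds at (a, b) = (0, 3) (both sides equal sin(3) ≈ 0.1411), but fails at (a, b) = (2, 1) (LHS = sin(3) ≈ 0.1411, RHS = sin(1) + sin(2) ≈ 1.751).

Answer: Sometimes true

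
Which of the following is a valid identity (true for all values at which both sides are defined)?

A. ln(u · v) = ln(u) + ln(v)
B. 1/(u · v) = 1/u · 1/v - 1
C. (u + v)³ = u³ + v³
A: holds — e.g. at (1, 3), both sides equal ln(3) ≈ 1.099.
B: fails at (1, 2) — LHS = 1/2, RHS = -1/2.
C: fails at (1, 4) — LHS = 125, RHS = 65.

Answer: A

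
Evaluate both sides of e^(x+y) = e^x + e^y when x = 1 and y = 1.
LHS = e^(1+1) = e^2 ≈ 7.389
RHS = e^1 + e^1 = 2·e ≈ 5.437

LHS ≠ RHS (they differ by about 1.952), so the equation does not hold here.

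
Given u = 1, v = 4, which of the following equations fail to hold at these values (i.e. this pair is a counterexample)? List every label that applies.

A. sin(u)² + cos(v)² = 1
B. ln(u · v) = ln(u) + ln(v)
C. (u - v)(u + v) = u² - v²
A

Evaluating each claim at the given values:
A. LHS = cos(4)² + sin(1)² ≈ 1.135, RHS = 1 → fails here (LHS ≠ RHS)
B. LHS = ln(4) ≈ 1.386, RHS = ln(4) ≈ 1.386 → holds here (LHS = RHS)
C. LHS = -15, RHS = -15 → holds here (LHS = RHS)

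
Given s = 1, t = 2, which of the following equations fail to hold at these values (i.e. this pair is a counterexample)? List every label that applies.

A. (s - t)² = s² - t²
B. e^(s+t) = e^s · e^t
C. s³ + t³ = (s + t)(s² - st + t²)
Evaluating each claim at the given values:
A. LHS = 1, RHS = -3 → fails here (LHS ≠ RHS)
B. LHS = e^3 ≈ 20.09, RHS = e^3 ≈ 20.09 → holds here (LHS = RHS)
C. LHS = 9, RHS = 9 → holds here (LHS = RHS)

Answer: A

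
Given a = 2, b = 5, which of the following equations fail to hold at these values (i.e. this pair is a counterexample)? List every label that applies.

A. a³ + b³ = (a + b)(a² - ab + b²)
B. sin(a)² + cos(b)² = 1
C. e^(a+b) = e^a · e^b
B

Evaluating each claim at the given values:
A. LHS = 133, RHS = 133 → holds here (LHS = RHS)
B. LHS = cos(5)² + sin(2)² ≈ 0.9073, RHS = 1 → fails here (LHS ≠ RHS)
C. LHS = e^7 ≈ 1097, RHS = e^7 ≈ 1097 → holds here (LHS = RHS)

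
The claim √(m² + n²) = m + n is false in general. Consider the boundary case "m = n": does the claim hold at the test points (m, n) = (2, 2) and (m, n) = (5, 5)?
At (2, 2): LHS = 2·√(2) ≈ 2.828 ≠ RHS = 4
At (5, 5): LHS = 5·√(2) ≈ 7.071 ≠ RHS = 10

Answer: No, fails at both test points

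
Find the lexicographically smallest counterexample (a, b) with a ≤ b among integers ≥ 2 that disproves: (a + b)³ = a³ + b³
(a, b) = (2, 2)

Substituting (2, 2) into the claim:
LHS = (2 + 2)³ = 64
RHS = 2³ + 2³ = 16

Since LHS ≠ RHS, this pair disproves the claim, and no lexicographically smaller pair (a ≤ b, integers ≥ 2) does.

For instance (5, 8) is also a counterexample (LHS = 2197, RHS = 637), but it's lexicographically larger.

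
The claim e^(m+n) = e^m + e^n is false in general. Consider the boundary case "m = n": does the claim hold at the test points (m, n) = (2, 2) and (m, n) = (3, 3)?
At (2, 2): LHS = e^4 ≈ 54.6 ≠ RHS = 2·e^2 ≈ 14.78
At (3, 3): LHS = e^6 ≈ 403.4 ≠ RHS = 2·e^3 ≈ 40.17

Answer: No, fails at both test points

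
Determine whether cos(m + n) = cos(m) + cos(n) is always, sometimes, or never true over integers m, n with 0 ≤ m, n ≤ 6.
Never true

The claim fails for every pair in the range. For instance at (m, n) = (5, 2): LHS = cos(7) ≈ 0.7539, RHS = cos(2) + cos(5) ≈ -0.1325.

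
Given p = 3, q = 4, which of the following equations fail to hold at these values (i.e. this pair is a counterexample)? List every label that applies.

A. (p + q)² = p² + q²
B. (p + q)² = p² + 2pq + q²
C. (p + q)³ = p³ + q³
A, C

Evaluating each claim at the given values:
A. LHS = 49, RHS = 25 → fails here (LHS ≠ RHS)
B. LHS = 49, RHS = 49 → holds here (LHS = RHS)
C. LHS = 343, RHS = 91 → fails here (LHS ≠ RHS)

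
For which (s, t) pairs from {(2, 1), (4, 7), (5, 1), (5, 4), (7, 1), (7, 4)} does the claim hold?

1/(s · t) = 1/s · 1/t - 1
Testing each pair:
(2, 1): LHS = 1/2, RHS = -1/2 → fails
(4, 7): LHS = 1/28, RHS = -27/28 → fails
(5, 1): LHS = 1/5, RHS = -4/5 → fails
(5, 4): LHS = 1/20, RHS = -19/20 → fails
(7, 1): LHS = 1/7, RHS = -6/7 → fails
(7, 4): LHS = 1/28, RHS = -27/28 → fails

No pair satisfies the claim.

Answer: None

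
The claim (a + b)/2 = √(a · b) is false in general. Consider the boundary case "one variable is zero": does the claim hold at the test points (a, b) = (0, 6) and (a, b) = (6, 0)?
No, fails at both test points

At (0, 6): LHS = 3 ≠ RHS = 0
At (6, 0): LHS = 3 ≠ RHS = 0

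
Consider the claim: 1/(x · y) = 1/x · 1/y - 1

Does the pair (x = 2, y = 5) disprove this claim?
Yes

Substituting x = 2, y = 5:
LHS = 1/(2 · 5) = 1/10
RHS = 1/2 · 1/5 - 1 = -9/10

Since LHS ≠ RHS, this pair disproves the claim.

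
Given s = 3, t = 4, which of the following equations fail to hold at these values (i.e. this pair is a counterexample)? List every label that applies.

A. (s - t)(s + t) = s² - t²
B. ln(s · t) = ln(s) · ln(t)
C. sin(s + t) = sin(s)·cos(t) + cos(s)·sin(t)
Evaluating each claim at the given values:
A. LHS = -7, RHS = -7 → holds here (LHS = RHS)
B. LHS = ln(12) ≈ 2.485, RHS = ln(3)·ln(4) ≈ 1.523 → fails here (LHS ≠ RHS)
C. LHS = sin(7) ≈ 0.657, RHS = sin(3)·cos(4) + sin(4)·cos(3) ≈ 0.657 → holds here (LHS = RHS)

Answer: B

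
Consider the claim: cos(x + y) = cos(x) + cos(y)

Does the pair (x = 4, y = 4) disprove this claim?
Yes

Substituting x = 4, y = 4:
LHS = cos(4 + 4) = cos(8) ≈ -0.1455
RHS = cos(4) + cos(4) = 2·cos(4) ≈ -1.307

Since LHS ≠ RHS, this pair disproves the claim.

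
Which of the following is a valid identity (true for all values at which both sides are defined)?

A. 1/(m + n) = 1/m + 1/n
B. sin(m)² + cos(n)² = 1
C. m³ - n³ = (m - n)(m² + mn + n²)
C

A: fails at (1, 2) — LHS = 1/3, RHS = 3/2.
B: fails at (2, 3) — LHS = sin(2)² + cos(3)² ≈ 1.807, RHS = 1.
C: holds — e.g. at (1, 1), both sides equal 0.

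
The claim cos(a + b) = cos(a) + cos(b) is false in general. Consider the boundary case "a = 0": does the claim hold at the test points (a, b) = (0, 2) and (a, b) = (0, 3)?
At (0, 2): LHS = cos(2) ≈ -0.4161 ≠ RHS = cos(2) + 1 ≈ 0.5839
At (0, 3): LHS = cos(3) ≈ -0.99 ≠ RHS = cos(3) + 1 ≈ 0.01001

Answer: No, fails at both test points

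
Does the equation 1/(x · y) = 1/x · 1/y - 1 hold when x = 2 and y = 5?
Fails

Substituting x = 2, y = 5:

LHS = 1/(2 · 5) = 1/10
RHS = 1/2 · 1/5 - 1 = -9/10

LHS ≠ RHS, so the equation does not hold at this point.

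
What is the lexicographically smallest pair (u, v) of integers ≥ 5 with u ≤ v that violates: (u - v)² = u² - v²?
(u, v) = (5, 6)

Substituting (5, 6) into the claim:
LHS = (5 - 6)² = 1
RHS = 5² - 6² = -11

Since LHS ≠ RHS, this pair disproves the claim, and no lexicographically smaller pair (u ≤ v, integers ≥ 5) does.

For instance (7, 12) is also a counterexample (LHS = 25, RHS = -95), but it's lexicographically larger.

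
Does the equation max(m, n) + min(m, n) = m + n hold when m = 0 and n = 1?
Holds

Substituting m = 0, n = 1:

LHS = max(0, 1) + min(0, 1) = 1
RHS = 0 + 1 = 1

LHS = RHS, so the equation holds at this point.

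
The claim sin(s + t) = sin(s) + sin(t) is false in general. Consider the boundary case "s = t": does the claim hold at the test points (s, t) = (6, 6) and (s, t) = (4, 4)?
At (6, 6): LHS = sin(12) ≈ -0.5366 ≠ RHS = 2·sin(6) ≈ -0.5588
At (4, 4): LHS = sin(8) ≈ 0.9894 ≠ RHS = 2·sin(4) ≈ -1.514

Answer: No, fails at both test points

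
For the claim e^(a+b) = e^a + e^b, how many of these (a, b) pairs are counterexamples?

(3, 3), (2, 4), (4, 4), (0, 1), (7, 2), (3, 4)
Testing each pair:
(3, 3): LHS = e^6 ≈ 403.4, RHS = 2·e^3 ≈ 40.17 → counterexample
(2, 4): LHS = e^6 ≈ 403.4, RHS = e^2 + e^4 ≈ 61.99 → counterexample
(4, 4): LHS = e^8 ≈ 2981, RHS = 2·e^4 ≈ 109.2 → counterexample
(0, 1): LHS = e ≈ 2.718, RHS = 1 + e ≈ 3.718 → counterexample
(7, 2): LHS = e^9 ≈ 8103, RHS = e^2 + e^7 ≈ 1104 → counterexample
(3, 4): LHS = e^7 ≈ 1097, RHS = e^3 + e^4 ≈ 74.68 → counterexample

That makes 6 counterexamples.

Answer: 6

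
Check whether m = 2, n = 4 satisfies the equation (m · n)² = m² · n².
Substituting m = 2, n = 4:

LHS = (2 · 4)² = 64
RHS = 2² · 4² = 64

LHS = RHS, so the equation holds at this point.

Answer: Holds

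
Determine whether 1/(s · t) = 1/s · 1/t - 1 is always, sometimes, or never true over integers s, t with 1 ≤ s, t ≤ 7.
The claim fails for every pair in the range. For instance at (s, t) = (7, 5): LHS = 1/35, RHS = -34/35.

Answer: Never true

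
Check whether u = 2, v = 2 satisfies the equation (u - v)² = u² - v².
Substituting u = 2, v = 2:

LHS = (2 - 2)² = 0
RHS = 2² - 2² = 0

LHS = RHS, so the equation holds at this point.

Answer: Holds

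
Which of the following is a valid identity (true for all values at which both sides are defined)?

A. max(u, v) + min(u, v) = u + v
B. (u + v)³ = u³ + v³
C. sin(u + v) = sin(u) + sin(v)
A

A: holds — e.g. at (2, 2), both sides equal 4.
B: fails at (1, 2) — LHS = 27, RHS = 9.
C: fails at (1, 5) — LHS = sin(6) ≈ -0.2794, RHS = sin(5) + sin(1) ≈ -0.1175.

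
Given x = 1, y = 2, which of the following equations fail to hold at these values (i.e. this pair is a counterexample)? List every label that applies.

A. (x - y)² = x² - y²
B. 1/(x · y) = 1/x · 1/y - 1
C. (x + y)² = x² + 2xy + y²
A, B

Evaluating each claim at the given values:
A. LHS = 1, RHS = -3 → fails here (LHS ≠ RHS)
B. LHS = 1/2, RHS = -1/2 → fails here (LHS ≠ RHS)
C. LHS = 9, RHS = 9 → holds here (LHS = RHS)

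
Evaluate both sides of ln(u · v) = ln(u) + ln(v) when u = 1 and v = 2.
LHS = ln(1 · 2) = ln(2) ≈ 0.6931
RHS = ln(1) + ln(2) = ln(2) ≈ 0.6931

LHS = RHS: the two sides agree.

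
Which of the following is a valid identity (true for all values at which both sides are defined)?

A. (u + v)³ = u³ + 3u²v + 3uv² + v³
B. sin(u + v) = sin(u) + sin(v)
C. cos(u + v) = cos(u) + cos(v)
A: holds — e.g. at (0, 1), both sides equal 1.
B: fails at (1, 3) — LHS = sin(4) ≈ -0.7568, RHS = sin(3) + sin(1) ≈ 0.9826.
C: fails at (1, 3) — LHS = cos(4) ≈ -0.6536, RHS = cos(3) + cos(1) ≈ -0.4497.

Answer: A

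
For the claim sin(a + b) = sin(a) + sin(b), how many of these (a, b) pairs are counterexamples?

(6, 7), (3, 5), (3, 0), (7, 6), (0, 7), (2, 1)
4

Testing each pair:
(6, 7): LHS = sin(13) ≈ 0.4202, RHS = sin(6) + sin(7) ≈ 0.3776 → counterexample
(3, 5): LHS = sin(8) ≈ 0.9894, RHS = sin(5) + sin(3) ≈ -0.8178 → counterexample
(3, 0): LHS = sin(3) ≈ 0.1411, RHS = sin(3) ≈ 0.1411 → satisfies claim
(7, 6): LHS = sin(13) ≈ 0.4202, RHS = sin(6) + sin(7) ≈ 0.3776 → counterexample
(0, 7): LHS = sin(7) ≈ 0.657, RHS = sin(7) ≈ 0.657 → satisfies claim
(2, 1): LHS = sin(3) ≈ 0.1411, RHS = sin(1) + sin(2) ≈ 1.751 → counterexample

That makes 4 counterexamples.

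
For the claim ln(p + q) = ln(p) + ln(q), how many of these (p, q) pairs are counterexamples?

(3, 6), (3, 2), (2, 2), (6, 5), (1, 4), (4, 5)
5

Testing each pair:
(3, 6): LHS = ln(9) ≈ 2.197, RHS = ln(3) + ln(6) ≈ 2.89 → counterexample
(3, 2): LHS = ln(5) ≈ 1.609, RHS = ln(2) + ln(3) ≈ 1.792 → counterexample
(2, 2): LHS = ln(4) ≈ 1.386, RHS = 2·ln(2) ≈ 1.386 → satisfies claim
(6, 5): LHS = ln(11) ≈ 2.398, RHS = ln(5) + ln(6) ≈ 3.401 → counterexample
(1, 4): LHS = ln(5) ≈ 1.609, RHS = ln(4) ≈ 1.386 → counterexample
(4, 5): LHS = ln(9) ≈ 2.197, RHS = ln(4) + ln(5) ≈ 2.996 → counterexample

That makes 5 counterexamples.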